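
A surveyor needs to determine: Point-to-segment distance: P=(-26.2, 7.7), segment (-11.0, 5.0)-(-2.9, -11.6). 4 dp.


Project P onto AB: t = 0 (clamped to [0,1])
Closest point on segment: (-11, 5)
Distance: 15.4379

15.4379


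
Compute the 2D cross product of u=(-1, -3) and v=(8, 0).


u x v = u_x*v_y - u_y*v_x = (-1)*0 - (-3)*8
= 0 - (-24) = 24

24


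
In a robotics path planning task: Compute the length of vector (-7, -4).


|u| = sqrt((-7)^2 + (-4)^2) = sqrt(65) = 8.0623

8.0623


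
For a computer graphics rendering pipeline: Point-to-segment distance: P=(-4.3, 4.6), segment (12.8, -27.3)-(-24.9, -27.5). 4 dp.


Project P onto AB: t = 0.4491 (clamped to [0,1])
Closest point on segment: (-4.1303, -27.3898)
Distance: 31.9903

31.9903


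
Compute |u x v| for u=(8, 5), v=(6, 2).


|u x v| = |8*2 - 5*6|
= |16 - 30| = 14

14


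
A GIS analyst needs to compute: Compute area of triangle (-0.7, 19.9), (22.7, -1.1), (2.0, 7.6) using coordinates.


Area = |x_A(y_B-y_C) + x_B(y_C-y_A) + x_C(y_A-y_B)|/2
= |6.09 + (-279.21) + 42|/2
= 231.12/2 = 115.56

115.56


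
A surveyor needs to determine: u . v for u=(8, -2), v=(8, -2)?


u . v = u_x*v_x + u_y*v_y = 8*8 + (-2)*(-2)
= 64 + 4 = 68

68


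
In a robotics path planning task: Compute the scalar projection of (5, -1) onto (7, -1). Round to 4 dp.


u.v = 36, |v| = sqrt(50) = 7.0711
Scalar projection = u.v / |v| = 36 / sqrt(50) = 5.0912

5.0912


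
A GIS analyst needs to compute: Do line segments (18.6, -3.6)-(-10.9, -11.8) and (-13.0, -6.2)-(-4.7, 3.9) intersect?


Cross products: d1=-297.58, d2=-67.69, d3=-182.42, d4=-412.31
d1*d2 < 0 and d3*d4 < 0? no

No, they don't intersect


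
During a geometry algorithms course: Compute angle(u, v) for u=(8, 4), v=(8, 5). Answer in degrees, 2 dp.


u.v = 84, |u| = sqrt(80) = 8.9443, |v| = sqrt(89) = 9.434
cos(theta) = u.v/(|u||v|) = 84/sqrt(7120) = 0.995495
theta = acos(0.995495) = 5.44 degrees

5.44 degrees


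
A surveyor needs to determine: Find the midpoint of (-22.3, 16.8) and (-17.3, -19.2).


M = (((-22.3)+(-17.3))/2, (16.8+(-19.2))/2)
= (-19.8, -1.2)

(-19.8, -1.2)


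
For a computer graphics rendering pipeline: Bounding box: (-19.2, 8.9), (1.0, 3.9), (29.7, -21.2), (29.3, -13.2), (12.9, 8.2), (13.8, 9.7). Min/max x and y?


x range: [-19.2, 29.7]
y range: [-21.2, 9.7]
Bounding box: (-19.2,-21.2) to (29.7,9.7)

(-19.2,-21.2) to (29.7,9.7)


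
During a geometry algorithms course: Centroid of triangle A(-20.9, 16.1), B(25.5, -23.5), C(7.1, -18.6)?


Centroid = ((x_A+x_B+x_C)/3, (y_A+y_B+y_C)/3)
= (((-20.9)+25.5+7.1)/3, (16.1+(-23.5)+(-18.6))/3)
= (3.9, -8.6667)

(3.9, -8.6667)


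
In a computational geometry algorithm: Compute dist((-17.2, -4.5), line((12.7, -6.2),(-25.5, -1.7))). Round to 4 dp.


|cross product| = 69.61
|line direction| = sqrt(1479.49) = 38.4641
Distance = 69.61/sqrt(1479.49) = 1.8097

1.8097


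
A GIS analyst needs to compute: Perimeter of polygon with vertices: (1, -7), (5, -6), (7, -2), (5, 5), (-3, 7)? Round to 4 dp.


Sides: (1, -7)->(5, -6): sqrt(17) = 4.123106, (5, -6)->(7, -2): sqrt(20) = 4.472136, (7, -2)->(5, 5): sqrt(53) = 7.28011, (5, 5)->(-3, 7): sqrt(68) = 8.246211, (-3, 7)->(1, -7): sqrt(212) = 14.56022
Sum = 38.681783
Perimeter = 38.6818

38.6818


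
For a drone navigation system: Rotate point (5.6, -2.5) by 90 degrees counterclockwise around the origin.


90° CCW: (x,y) -> (-y, x)
(5.6,-2.5) -> (2.5, 5.6)

(2.5, 5.6)


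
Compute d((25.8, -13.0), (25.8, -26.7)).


dx=0, dy=-13.7
d^2 = 0^2 + (-13.7)^2 = 187.69
d = sqrt(187.69) = 13.7

13.7


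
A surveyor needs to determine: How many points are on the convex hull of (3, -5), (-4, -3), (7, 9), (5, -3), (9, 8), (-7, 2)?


Convex hull vertices (CCW): (-7, 2), (-4, -3), (3, -5), (5, -3), (9, 8), (7, 9)
Count = 6

6


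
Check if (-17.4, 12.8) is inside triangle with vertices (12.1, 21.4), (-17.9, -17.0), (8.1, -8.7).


Cross products: AB x AP = -874.8, BC x BP = 770.65, CA x CP = 853.55
All same sign? no

No, outside


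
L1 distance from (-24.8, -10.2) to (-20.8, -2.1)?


|(-24.8)-(-20.8)| + |(-10.2)-(-2.1)| = 4 + 8.1 = 12.1

12.1


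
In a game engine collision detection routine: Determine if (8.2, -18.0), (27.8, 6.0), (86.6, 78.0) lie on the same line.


Cross product: (27.8-8.2)*(78-(-18)) - (6-(-18))*(86.6-8.2)
= 0

Yes, collinear


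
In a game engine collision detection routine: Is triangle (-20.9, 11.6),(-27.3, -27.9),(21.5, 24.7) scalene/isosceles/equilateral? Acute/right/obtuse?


Side lengths squared: AB^2=1601.21, BC^2=5148.2, CA^2=1969.37
Sorted: [1601.21, 1969.37, 5148.2]
By sides: Scalene, By angles: Obtuse

Scalene, Obtuse


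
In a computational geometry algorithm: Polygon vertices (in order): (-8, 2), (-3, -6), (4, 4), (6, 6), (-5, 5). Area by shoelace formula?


Shoelace sum: ((-8)*(-6) - (-3)*2) + ((-3)*4 - 4*(-6)) + (4*6 - 6*4) + (6*5 - (-5)*6) + ((-5)*2 - (-8)*5)
= 156
Area = |156|/2 = 78

78


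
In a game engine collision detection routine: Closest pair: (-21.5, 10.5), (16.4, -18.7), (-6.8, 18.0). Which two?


d(P0,P1) = 47.844, d(P0,P2) = 16.5027, d(P1,P2) = 43.4181
Closest: P0 and P2

Closest pair: (-21.5, 10.5) and (-6.8, 18.0), distance = 16.5027


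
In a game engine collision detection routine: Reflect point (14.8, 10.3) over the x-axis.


Reflection over x-axis: (x,y) -> (x,-y)
(14.8, 10.3) -> (14.8, -10.3)

(14.8, -10.3)


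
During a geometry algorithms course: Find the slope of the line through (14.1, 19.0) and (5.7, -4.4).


slope = (y2-y1)/(x2-x1) = ((-4.4)-19)/(5.7-14.1) = (-23.4)/(-8.4) = 2.7857

2.7857


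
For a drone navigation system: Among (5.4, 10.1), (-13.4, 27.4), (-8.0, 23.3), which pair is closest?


d(P0,P1) = 25.5486, d(P0,P2) = 18.8096, d(P1,P2) = 6.7801
Closest: P1 and P2

Closest pair: (-13.4, 27.4) and (-8.0, 23.3), distance = 6.7801


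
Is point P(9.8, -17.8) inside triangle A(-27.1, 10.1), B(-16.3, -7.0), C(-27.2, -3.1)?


Cross products: AB x AP = 329.67, BC x BP = 15.93, CA x CP = -489.87
All same sign? no

No, outside


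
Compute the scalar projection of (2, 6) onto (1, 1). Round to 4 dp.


u.v = 8, |v| = sqrt(2) = 1.4142
Scalar projection = u.v / |v| = 8 / sqrt(2) = 5.6569

5.6569


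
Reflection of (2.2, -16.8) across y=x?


Reflection over y=x: (x,y) -> (y,x)
(2.2, -16.8) -> (-16.8, 2.2)

(-16.8, 2.2)


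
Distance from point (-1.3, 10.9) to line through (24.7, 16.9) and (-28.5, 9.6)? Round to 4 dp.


|cross product| = 129.4
|line direction| = sqrt(2883.53) = 53.6985
Distance = 129.4/sqrt(2883.53) = 2.4098

2.4098


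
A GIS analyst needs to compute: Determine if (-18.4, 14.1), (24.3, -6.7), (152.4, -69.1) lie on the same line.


Cross product: (24.3-(-18.4))*((-69.1)-14.1) - ((-6.7)-14.1)*(152.4-(-18.4))
= 0

Yes, collinear


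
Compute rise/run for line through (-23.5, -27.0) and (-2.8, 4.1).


slope = (y2-y1)/(x2-x1) = (4.1-(-27))/((-2.8)-(-23.5)) = 31.1/20.7 = 1.5024

1.5024


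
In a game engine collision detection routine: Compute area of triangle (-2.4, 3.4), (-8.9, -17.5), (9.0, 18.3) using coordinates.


Area = |x_A(y_B-y_C) + x_B(y_C-y_A) + x_C(y_A-y_B)|/2
= |85.92 + (-132.61) + 188.1|/2
= 141.41/2 = 70.705

70.705


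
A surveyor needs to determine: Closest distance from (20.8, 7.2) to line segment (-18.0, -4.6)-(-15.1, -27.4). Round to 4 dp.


Project P onto AB: t = 0 (clamped to [0,1])
Closest point on segment: (-18, -4.6)
Distance: 40.5547

40.5547


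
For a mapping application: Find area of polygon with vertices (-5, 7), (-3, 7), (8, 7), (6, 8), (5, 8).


Shoelace sum: ((-5)*7 - (-3)*7) + ((-3)*7 - 8*7) + (8*8 - 6*7) + (6*8 - 5*8) + (5*7 - (-5)*8)
= 14
Area = |14|/2 = 7

7


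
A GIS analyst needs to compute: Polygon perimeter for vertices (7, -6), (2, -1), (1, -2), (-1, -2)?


Sides: (7, -6)->(2, -1): sqrt(50) = 7.071068, (2, -1)->(1, -2): sqrt(2) = 1.414214, (1, -2)->(-1, -2): sqrt(4) = 2, (-1, -2)->(7, -6): sqrt(80) = 8.944272
Sum = 19.429554
Perimeter = 19.4296

19.4296


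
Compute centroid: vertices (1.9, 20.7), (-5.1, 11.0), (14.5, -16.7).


Centroid = ((x_A+x_B+x_C)/3, (y_A+y_B+y_C)/3)
= ((1.9+(-5.1)+14.5)/3, (20.7+11+(-16.7))/3)
= (3.7667, 5)

(3.7667, 5)


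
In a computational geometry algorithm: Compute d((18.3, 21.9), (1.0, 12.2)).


dx=-17.3, dy=-9.7
d^2 = (-17.3)^2 + (-9.7)^2 = 393.38
d = sqrt(393.38) = 19.8338

19.8338


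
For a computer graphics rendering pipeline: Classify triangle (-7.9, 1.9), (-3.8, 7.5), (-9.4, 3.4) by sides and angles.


Side lengths squared: AB^2=48.17, BC^2=48.17, CA^2=4.5
Sorted: [4.5, 48.17, 48.17]
By sides: Isosceles, By angles: Acute

Isosceles, Acute


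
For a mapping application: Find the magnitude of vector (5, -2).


|u| = sqrt(5^2 + (-2)^2) = sqrt(29) = 5.3852

5.3852


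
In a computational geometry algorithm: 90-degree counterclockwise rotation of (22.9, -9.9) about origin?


90° CCW: (x,y) -> (-y, x)
(22.9,-9.9) -> (9.9, 22.9)

(9.9, 22.9)


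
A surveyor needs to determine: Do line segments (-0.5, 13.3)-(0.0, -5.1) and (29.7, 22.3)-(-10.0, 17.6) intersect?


Cross products: d1=215.36, d2=948.19, d3=560.18, d4=-172.65
d1*d2 < 0 and d3*d4 < 0? no

No, they don't intersect


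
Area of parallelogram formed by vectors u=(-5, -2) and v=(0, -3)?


|u x v| = |(-5)*(-3) - (-2)*0|
= |15 - 0| = 15

15


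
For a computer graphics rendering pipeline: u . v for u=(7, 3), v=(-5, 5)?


u . v = u_x*v_x + u_y*v_y = 7*(-5) + 3*5
= (-35) + 15 = -20

-20


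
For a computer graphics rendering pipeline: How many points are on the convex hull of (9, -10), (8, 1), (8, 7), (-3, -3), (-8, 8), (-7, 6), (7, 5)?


Convex hull vertices (CCW): (-8, 8), (-3, -3), (9, -10), (8, 7)
Count = 4

4


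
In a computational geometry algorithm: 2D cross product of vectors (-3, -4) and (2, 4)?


u x v = u_x*v_y - u_y*v_x = (-3)*4 - (-4)*2
= (-12) - (-8) = -4

-4


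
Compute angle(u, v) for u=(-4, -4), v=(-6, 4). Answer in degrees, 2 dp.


u.v = 8, |u| = sqrt(32) = 5.6569, |v| = sqrt(52) = 7.2111
cos(theta) = u.v/(|u||v|) = 8/sqrt(1664) = 0.196116
theta = acos(0.196116) = 78.69 degrees

78.69 degrees


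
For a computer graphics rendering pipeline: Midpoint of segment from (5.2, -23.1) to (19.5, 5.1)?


M = ((5.2+19.5)/2, ((-23.1)+5.1)/2)
= (12.35, -9)

(12.35, -9)


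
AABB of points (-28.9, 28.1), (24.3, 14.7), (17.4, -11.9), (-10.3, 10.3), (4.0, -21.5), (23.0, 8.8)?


x range: [-28.9, 24.3]
y range: [-21.5, 28.1]
Bounding box: (-28.9,-21.5) to (24.3,28.1)

(-28.9,-21.5) to (24.3,28.1)


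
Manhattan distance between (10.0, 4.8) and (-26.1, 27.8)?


|10-(-26.1)| + |4.8-27.8| = 36.1 + 23 = 59.1

59.1


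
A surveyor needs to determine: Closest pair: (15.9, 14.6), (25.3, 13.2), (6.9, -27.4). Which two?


d(P0,P1) = 9.5037, d(P0,P2) = 42.9535, d(P1,P2) = 44.5749
Closest: P0 and P1

Closest pair: (15.9, 14.6) and (25.3, 13.2), distance = 9.5037


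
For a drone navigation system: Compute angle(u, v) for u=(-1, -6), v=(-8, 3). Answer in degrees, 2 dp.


u.v = -10, |u| = sqrt(37) = 6.0828, |v| = sqrt(73) = 8.544
cos(theta) = u.v/(|u||v|) = -10/sqrt(2701) = -0.192414
theta = acos(-0.192414) = 101.09 degrees

101.09 degrees


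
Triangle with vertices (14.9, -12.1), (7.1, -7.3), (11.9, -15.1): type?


Side lengths squared: AB^2=83.88, BC^2=83.88, CA^2=18
Sorted: [18, 83.88, 83.88]
By sides: Isosceles, By angles: Acute

Isosceles, Acute


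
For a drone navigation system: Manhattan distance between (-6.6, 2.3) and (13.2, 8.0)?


|(-6.6)-13.2| + |2.3-8| = 19.8 + 5.7 = 25.5

25.5


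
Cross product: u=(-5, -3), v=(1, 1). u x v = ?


u x v = u_x*v_y - u_y*v_x = (-5)*1 - (-3)*1
= (-5) - (-3) = -2

-2


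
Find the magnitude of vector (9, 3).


|u| = sqrt(9^2 + 3^2) = sqrt(90) = 9.4868

9.4868


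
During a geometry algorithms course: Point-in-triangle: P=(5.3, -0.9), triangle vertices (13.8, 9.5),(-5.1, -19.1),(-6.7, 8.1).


Cross products: AB x AP = -46.54, BC x BP = -312, CA x CP = -201.3
All same sign? yes

Yes, inside


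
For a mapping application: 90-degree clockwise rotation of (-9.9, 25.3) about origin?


90° CW: (x,y) -> (y, -x)
(-9.9,25.3) -> (25.3, 9.9)

(25.3, 9.9)


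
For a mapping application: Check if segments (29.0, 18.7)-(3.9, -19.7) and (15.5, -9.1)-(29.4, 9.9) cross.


Cross products: d1=129.92, d2=73.06, d3=179.38, d4=236.24
d1*d2 < 0 and d3*d4 < 0? no

No, they don't intersect


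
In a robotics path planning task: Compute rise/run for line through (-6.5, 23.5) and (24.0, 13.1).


slope = (y2-y1)/(x2-x1) = (13.1-23.5)/(24-(-6.5)) = (-10.4)/30.5 = -0.341

-0.341


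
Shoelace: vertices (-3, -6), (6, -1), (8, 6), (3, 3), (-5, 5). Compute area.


Shoelace sum: ((-3)*(-1) - 6*(-6)) + (6*6 - 8*(-1)) + (8*3 - 3*6) + (3*5 - (-5)*3) + ((-5)*(-6) - (-3)*5)
= 164
Area = |164|/2 = 82

82


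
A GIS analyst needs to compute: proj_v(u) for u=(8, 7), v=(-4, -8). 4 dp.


u.v = -88, |v| = sqrt(80) = 8.9443
Scalar projection = u.v / |v| = -88 / sqrt(80) = -9.8387

-9.8387


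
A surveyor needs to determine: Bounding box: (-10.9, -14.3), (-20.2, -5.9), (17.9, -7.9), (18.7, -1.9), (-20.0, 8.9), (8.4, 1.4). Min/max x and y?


x range: [-20.2, 18.7]
y range: [-14.3, 8.9]
Bounding box: (-20.2,-14.3) to (18.7,8.9)

(-20.2,-14.3) to (18.7,8.9)


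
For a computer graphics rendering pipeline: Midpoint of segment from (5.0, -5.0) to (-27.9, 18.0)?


M = ((5+(-27.9))/2, ((-5)+18)/2)
= (-11.45, 6.5)

(-11.45, 6.5)


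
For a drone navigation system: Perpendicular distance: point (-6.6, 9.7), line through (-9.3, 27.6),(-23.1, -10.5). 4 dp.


|cross product| = 349.89
|line direction| = sqrt(1642.05) = 40.5222
Distance = 349.89/sqrt(1642.05) = 8.6345

8.6345


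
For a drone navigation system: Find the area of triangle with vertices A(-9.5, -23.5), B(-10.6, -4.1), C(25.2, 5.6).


Area = |x_A(y_B-y_C) + x_B(y_C-y_A) + x_C(y_A-y_B)|/2
= |92.15 + (-308.46) + (-488.88)|/2
= 705.19/2 = 352.595

352.595


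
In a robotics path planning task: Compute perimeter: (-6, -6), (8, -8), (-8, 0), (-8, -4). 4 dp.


Sides: (-6, -6)->(8, -8): sqrt(200) = 14.142136, (8, -8)->(-8, 0): sqrt(320) = 17.888544, (-8, 0)->(-8, -4): sqrt(16) = 4, (-8, -4)->(-6, -6): sqrt(8) = 2.828427
Sum = 38.859107
Perimeter = 38.8591

38.8591


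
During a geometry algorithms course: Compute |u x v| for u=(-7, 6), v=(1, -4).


|u x v| = |(-7)*(-4) - 6*1|
= |28 - 6| = 22

22


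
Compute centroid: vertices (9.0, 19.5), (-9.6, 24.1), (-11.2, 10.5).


Centroid = ((x_A+x_B+x_C)/3, (y_A+y_B+y_C)/3)
= ((9+(-9.6)+(-11.2))/3, (19.5+24.1+10.5)/3)
= (-3.9333, 18.0333)

(-3.9333, 18.0333)


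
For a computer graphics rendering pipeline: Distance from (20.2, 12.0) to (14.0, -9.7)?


dx=-6.2, dy=-21.7
d^2 = (-6.2)^2 + (-21.7)^2 = 509.33
d = sqrt(509.33) = 22.5683

22.5683


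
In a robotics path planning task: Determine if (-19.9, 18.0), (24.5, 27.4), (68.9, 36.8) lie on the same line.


Cross product: (24.5-(-19.9))*(36.8-18) - (27.4-18)*(68.9-(-19.9))
= 0

Yes, collinear


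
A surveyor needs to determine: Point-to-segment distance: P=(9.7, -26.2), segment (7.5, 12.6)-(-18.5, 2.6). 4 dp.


Project P onto AB: t = 0.4263 (clamped to [0,1])
Closest point on segment: (-3.5835, 8.3371)
Distance: 37.0036

37.0036


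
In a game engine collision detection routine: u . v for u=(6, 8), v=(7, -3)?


u . v = u_x*v_x + u_y*v_y = 6*7 + 8*(-3)
= 42 + (-24) = 18

18


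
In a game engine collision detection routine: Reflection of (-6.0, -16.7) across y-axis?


Reflection over y-axis: (x,y) -> (-x,y)
(-6, -16.7) -> (6, -16.7)

(6, -16.7)


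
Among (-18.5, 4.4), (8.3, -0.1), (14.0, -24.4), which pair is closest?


d(P0,P1) = 27.1752, d(P0,P2) = 43.4245, d(P1,P2) = 24.9596
Closest: P1 and P2

Closest pair: (8.3, -0.1) and (14.0, -24.4), distance = 24.9596


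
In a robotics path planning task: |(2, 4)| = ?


|u| = sqrt(2^2 + 4^2) = sqrt(20) = 4.4721

4.4721


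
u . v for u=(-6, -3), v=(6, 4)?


u . v = u_x*v_x + u_y*v_y = (-6)*6 + (-3)*4
= (-36) + (-12) = -48

-48


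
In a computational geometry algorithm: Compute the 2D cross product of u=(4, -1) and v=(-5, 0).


u x v = u_x*v_y - u_y*v_x = 4*0 - (-1)*(-5)
= 0 - 5 = -5

-5


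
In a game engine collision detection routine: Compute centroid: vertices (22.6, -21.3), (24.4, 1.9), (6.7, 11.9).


Centroid = ((x_A+x_B+x_C)/3, (y_A+y_B+y_C)/3)
= ((22.6+24.4+6.7)/3, ((-21.3)+1.9+11.9)/3)
= (17.9, -2.5)

(17.9, -2.5)


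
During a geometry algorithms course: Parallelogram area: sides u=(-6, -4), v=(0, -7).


|u x v| = |(-6)*(-7) - (-4)*0|
= |42 - 0| = 42

42


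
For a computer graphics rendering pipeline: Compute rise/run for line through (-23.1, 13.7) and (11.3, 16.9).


slope = (y2-y1)/(x2-x1) = (16.9-13.7)/(11.3-(-23.1)) = 3.2/34.4 = 0.093

0.093


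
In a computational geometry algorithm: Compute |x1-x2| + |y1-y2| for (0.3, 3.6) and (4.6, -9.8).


|0.3-4.6| + |3.6-(-9.8)| = 4.3 + 13.4 = 17.7

17.7


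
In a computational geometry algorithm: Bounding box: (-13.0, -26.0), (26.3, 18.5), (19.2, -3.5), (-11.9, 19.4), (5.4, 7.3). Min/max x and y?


x range: [-13, 26.3]
y range: [-26, 19.4]
Bounding box: (-13,-26) to (26.3,19.4)

(-13,-26) to (26.3,19.4)


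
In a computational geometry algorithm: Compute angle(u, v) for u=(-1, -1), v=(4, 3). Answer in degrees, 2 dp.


u.v = -7, |u| = sqrt(2) = 1.4142, |v| = sqrt(25) = 5
cos(theta) = u.v/(|u||v|) = -7/sqrt(50) = -0.989949
theta = acos(-0.989949) = 171.87 degrees

171.87 degrees


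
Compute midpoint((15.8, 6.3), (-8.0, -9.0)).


M = ((15.8+(-8))/2, (6.3+(-9))/2)
= (3.9, -1.35)

(3.9, -1.35)


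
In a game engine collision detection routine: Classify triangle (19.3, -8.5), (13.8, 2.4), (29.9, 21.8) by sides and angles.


Side lengths squared: AB^2=149.06, BC^2=635.57, CA^2=1030.45
Sorted: [149.06, 635.57, 1030.45]
By sides: Scalene, By angles: Obtuse

Scalene, Obtuse


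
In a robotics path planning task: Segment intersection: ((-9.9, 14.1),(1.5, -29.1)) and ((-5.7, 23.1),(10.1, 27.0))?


Cross products: d1=-125.82, d2=-852.84, d3=284.04, d4=1011.06
d1*d2 < 0 and d3*d4 < 0? no

No, they don't intersect


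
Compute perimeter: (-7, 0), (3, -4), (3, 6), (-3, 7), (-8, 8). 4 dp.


Sides: (-7, 0)->(3, -4): sqrt(116) = 10.77033, (3, -4)->(3, 6): sqrt(100) = 10, (3, 6)->(-3, 7): sqrt(37) = 6.082763, (-3, 7)->(-8, 8): sqrt(26) = 5.09902, (-8, 8)->(-7, 0): sqrt(65) = 8.062258
Sum = 40.014371
Perimeter = 40.0144

40.0144


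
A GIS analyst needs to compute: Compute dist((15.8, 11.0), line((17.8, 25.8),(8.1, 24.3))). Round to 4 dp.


|cross product| = 140.56
|line direction| = sqrt(96.34) = 9.8153
Distance = 140.56/sqrt(96.34) = 14.3205

14.3205


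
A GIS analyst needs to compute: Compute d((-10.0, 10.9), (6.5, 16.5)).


dx=16.5, dy=5.6
d^2 = 16.5^2 + 5.6^2 = 303.61
d = sqrt(303.61) = 17.4244

17.4244


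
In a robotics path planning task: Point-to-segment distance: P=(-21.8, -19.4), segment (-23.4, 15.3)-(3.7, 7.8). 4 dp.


Project P onto AB: t = 0.384 (clamped to [0,1])
Closest point on segment: (-12.9937, 12.42)
Distance: 33.0161

33.0161


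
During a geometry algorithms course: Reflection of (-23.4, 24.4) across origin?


Reflection over origin: (x,y) -> (-x,-y)
(-23.4, 24.4) -> (23.4, -24.4)

(23.4, -24.4)


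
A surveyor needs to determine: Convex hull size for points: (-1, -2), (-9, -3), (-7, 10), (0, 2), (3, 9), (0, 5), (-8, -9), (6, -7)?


Convex hull vertices (CCW): (-9, -3), (-8, -9), (6, -7), (3, 9), (-7, 10)
Count = 5

5


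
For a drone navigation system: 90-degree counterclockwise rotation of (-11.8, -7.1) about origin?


90° CCW: (x,y) -> (-y, x)
(-11.8,-7.1) -> (7.1, -11.8)

(7.1, -11.8)


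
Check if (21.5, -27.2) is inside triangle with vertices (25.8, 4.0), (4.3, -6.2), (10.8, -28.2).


Cross products: AB x AP = 626.94, BC x BP = 241.9, CA x CP = -329.54
All same sign? no

No, outside


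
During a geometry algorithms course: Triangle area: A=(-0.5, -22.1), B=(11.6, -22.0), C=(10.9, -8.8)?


Area = |x_A(y_B-y_C) + x_B(y_C-y_A) + x_C(y_A-y_B)|/2
= |6.6 + 154.28 + (-1.09)|/2
= 159.79/2 = 79.895

79.895


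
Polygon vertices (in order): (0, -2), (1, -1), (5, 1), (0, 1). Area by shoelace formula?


Shoelace sum: (0*(-1) - 1*(-2)) + (1*1 - 5*(-1)) + (5*1 - 0*1) + (0*(-2) - 0*1)
= 13
Area = |13|/2 = 6.5

6.5


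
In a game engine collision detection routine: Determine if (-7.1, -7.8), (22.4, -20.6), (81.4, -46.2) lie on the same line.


Cross product: (22.4-(-7.1))*((-46.2)-(-7.8)) - ((-20.6)-(-7.8))*(81.4-(-7.1))
= 0

Yes, collinear


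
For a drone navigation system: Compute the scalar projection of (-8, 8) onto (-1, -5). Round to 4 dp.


u.v = -32, |v| = sqrt(26) = 5.099
Scalar projection = u.v / |v| = -32 / sqrt(26) = -6.2757

-6.2757


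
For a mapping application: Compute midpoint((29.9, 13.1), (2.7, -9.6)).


M = ((29.9+2.7)/2, (13.1+(-9.6))/2)
= (16.3, 1.75)

(16.3, 1.75)


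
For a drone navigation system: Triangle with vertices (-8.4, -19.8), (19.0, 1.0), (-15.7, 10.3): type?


Side lengths squared: AB^2=1183.4, BC^2=1290.58, CA^2=959.3
Sorted: [959.3, 1183.4, 1290.58]
By sides: Scalene, By angles: Acute

Scalene, Acute


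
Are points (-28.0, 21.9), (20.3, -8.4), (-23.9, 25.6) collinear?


Cross product: (20.3-(-28))*(25.6-21.9) - ((-8.4)-21.9)*((-23.9)-(-28))
= 302.94

No, not collinear


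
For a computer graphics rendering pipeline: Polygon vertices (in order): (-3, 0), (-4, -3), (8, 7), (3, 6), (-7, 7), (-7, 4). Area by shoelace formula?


Shoelace sum: ((-3)*(-3) - (-4)*0) + ((-4)*7 - 8*(-3)) + (8*6 - 3*7) + (3*7 - (-7)*6) + ((-7)*4 - (-7)*7) + ((-7)*0 - (-3)*4)
= 128
Area = |128|/2 = 64

64


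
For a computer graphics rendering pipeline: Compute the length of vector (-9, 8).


|u| = sqrt((-9)^2 + 8^2) = sqrt(145) = 12.0416

12.0416


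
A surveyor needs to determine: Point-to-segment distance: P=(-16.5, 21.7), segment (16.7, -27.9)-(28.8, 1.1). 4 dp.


Project P onto AB: t = 1 (clamped to [0,1])
Closest point on segment: (28.8, 1.1)
Distance: 49.7639

49.7639


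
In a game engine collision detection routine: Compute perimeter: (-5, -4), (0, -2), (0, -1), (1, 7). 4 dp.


Sides: (-5, -4)->(0, -2): sqrt(29) = 5.385165, (0, -2)->(0, -1): sqrt(1) = 1, (0, -1)->(1, 7): sqrt(65) = 8.062258, (1, 7)->(-5, -4): sqrt(157) = 12.529964
Sum = 26.977387
Perimeter = 26.9774

26.9774


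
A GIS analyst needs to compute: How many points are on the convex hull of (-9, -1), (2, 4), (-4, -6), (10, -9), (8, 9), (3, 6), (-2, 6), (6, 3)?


Convex hull vertices (CCW): (-9, -1), (-4, -6), (10, -9), (8, 9), (-2, 6)
Count = 5

5


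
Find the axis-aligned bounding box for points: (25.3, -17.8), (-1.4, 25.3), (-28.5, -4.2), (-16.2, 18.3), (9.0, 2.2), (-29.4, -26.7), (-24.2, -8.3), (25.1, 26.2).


x range: [-29.4, 25.3]
y range: [-26.7, 26.2]
Bounding box: (-29.4,-26.7) to (25.3,26.2)

(-29.4,-26.7) to (25.3,26.2)


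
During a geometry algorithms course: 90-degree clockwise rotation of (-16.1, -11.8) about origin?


90° CW: (x,y) -> (y, -x)
(-16.1,-11.8) -> (-11.8, 16.1)

(-11.8, 16.1)


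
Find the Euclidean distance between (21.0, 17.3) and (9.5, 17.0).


dx=-11.5, dy=-0.3
d^2 = (-11.5)^2 + (-0.3)^2 = 132.34
d = sqrt(132.34) = 11.5039

11.5039


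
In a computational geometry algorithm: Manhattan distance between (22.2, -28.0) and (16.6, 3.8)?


|22.2-16.6| + |(-28)-3.8| = 5.6 + 31.8 = 37.4

37.4


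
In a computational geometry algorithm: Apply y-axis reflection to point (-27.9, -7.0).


Reflection over y-axis: (x,y) -> (-x,y)
(-27.9, -7) -> (27.9, -7)

(27.9, -7)


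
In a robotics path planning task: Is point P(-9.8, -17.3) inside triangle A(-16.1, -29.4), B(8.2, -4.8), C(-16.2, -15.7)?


Cross products: AB x AP = 139.05, BC x BP = 108.8, CA x CP = 87.52
All same sign? yes

Yes, inside


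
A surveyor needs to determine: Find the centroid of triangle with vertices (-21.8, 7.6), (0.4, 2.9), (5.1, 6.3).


Centroid = ((x_A+x_B+x_C)/3, (y_A+y_B+y_C)/3)
= (((-21.8)+0.4+5.1)/3, (7.6+2.9+6.3)/3)
= (-5.4333, 5.6)

(-5.4333, 5.6)


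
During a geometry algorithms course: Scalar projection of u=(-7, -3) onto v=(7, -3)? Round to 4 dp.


u.v = -40, |v| = sqrt(58) = 7.6158
Scalar projection = u.v / |v| = -40 / sqrt(58) = -5.2523

-5.2523


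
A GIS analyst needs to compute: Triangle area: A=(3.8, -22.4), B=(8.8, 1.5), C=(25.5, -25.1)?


Area = |x_A(y_B-y_C) + x_B(y_C-y_A) + x_C(y_A-y_B)|/2
= |101.08 + (-23.76) + (-609.45)|/2
= 532.13/2 = 266.065

266.065


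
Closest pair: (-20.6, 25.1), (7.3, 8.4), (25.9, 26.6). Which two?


d(P0,P1) = 32.5161, d(P0,P2) = 46.5242, d(P1,P2) = 26.0231
Closest: P1 and P2

Closest pair: (7.3, 8.4) and (25.9, 26.6), distance = 26.0231


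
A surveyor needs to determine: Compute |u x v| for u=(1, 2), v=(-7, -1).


|u x v| = |1*(-1) - 2*(-7)|
= |(-1) - (-14)| = 13

13


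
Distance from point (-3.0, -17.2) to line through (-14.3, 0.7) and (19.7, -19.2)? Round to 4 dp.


|cross product| = 383.73
|line direction| = sqrt(1552.01) = 39.3956
Distance = 383.73/sqrt(1552.01) = 9.7404

9.7404


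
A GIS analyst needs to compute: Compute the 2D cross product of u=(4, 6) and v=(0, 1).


u x v = u_x*v_y - u_y*v_x = 4*1 - 6*0
= 4 - 0 = 4

4


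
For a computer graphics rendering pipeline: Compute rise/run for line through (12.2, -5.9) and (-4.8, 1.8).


slope = (y2-y1)/(x2-x1) = (1.8-(-5.9))/((-4.8)-12.2) = 7.7/(-17) = -0.4529

-0.4529


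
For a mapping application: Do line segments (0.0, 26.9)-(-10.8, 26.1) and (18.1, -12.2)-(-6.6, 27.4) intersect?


Cross products: d1=-249.01, d2=198.43, d3=436.76, d4=-10.68
d1*d2 < 0 and d3*d4 < 0? yes

Yes, they intersect


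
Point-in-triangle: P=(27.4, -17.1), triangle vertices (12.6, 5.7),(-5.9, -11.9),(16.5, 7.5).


Cross products: AB x AP = 682.28, BC x BP = -762.5, CA x CP = 115.56
All same sign? no

No, outside


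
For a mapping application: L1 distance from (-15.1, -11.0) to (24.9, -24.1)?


|(-15.1)-24.9| + |(-11)-(-24.1)| = 40 + 13.1 = 53.1

53.1


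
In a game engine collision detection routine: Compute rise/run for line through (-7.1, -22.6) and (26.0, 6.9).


slope = (y2-y1)/(x2-x1) = (6.9-(-22.6))/(26-(-7.1)) = 29.5/33.1 = 0.8912

0.8912


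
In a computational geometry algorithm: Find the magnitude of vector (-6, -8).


|u| = sqrt((-6)^2 + (-8)^2) = sqrt(100) = 10

10


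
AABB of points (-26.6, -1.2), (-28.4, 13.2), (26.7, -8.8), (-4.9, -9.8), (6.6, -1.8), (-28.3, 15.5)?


x range: [-28.4, 26.7]
y range: [-9.8, 15.5]
Bounding box: (-28.4,-9.8) to (26.7,15.5)

(-28.4,-9.8) to (26.7,15.5)


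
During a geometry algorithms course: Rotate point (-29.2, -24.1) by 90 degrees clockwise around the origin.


90° CW: (x,y) -> (y, -x)
(-29.2,-24.1) -> (-24.1, 29.2)

(-24.1, 29.2)


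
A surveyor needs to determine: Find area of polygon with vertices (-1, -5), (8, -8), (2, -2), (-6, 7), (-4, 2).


Shoelace sum: ((-1)*(-8) - 8*(-5)) + (8*(-2) - 2*(-8)) + (2*7 - (-6)*(-2)) + ((-6)*2 - (-4)*7) + ((-4)*(-5) - (-1)*2)
= 88
Area = |88|/2 = 44

44


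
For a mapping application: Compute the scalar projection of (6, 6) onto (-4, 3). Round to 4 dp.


u.v = -6, |v| = sqrt(25) = 5
Scalar projection = u.v / |v| = -6 / sqrt(25) = -1.2

-1.2


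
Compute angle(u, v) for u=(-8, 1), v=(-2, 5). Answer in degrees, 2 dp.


u.v = 21, |u| = sqrt(65) = 8.0623, |v| = sqrt(29) = 5.3852
cos(theta) = u.v/(|u||v|) = 21/sqrt(1885) = 0.483686
theta = acos(0.483686) = 61.07 degrees

61.07 degrees


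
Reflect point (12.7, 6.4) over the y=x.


Reflection over y=x: (x,y) -> (y,x)
(12.7, 6.4) -> (6.4, 12.7)

(6.4, 12.7)


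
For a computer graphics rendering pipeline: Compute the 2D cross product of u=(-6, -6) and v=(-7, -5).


u x v = u_x*v_y - u_y*v_x = (-6)*(-5) - (-6)*(-7)
= 30 - 42 = -12

-12


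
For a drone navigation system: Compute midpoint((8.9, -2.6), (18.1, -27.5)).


M = ((8.9+18.1)/2, ((-2.6)+(-27.5))/2)
= (13.5, -15.05)

(13.5, -15.05)


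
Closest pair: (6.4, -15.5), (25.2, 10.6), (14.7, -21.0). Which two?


d(P0,P1) = 32.166, d(P0,P2) = 9.9569, d(P1,P2) = 33.2988
Closest: P0 and P2

Closest pair: (6.4, -15.5) and (14.7, -21.0), distance = 9.9569


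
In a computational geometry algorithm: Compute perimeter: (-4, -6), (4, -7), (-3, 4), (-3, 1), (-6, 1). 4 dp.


Sides: (-4, -6)->(4, -7): sqrt(65) = 8.062258, (4, -7)->(-3, 4): sqrt(170) = 13.038405, (-3, 4)->(-3, 1): sqrt(9) = 3, (-3, 1)->(-6, 1): sqrt(9) = 3, (-6, 1)->(-4, -6): sqrt(53) = 7.28011
Sum = 34.380773
Perimeter = 34.3808

34.3808


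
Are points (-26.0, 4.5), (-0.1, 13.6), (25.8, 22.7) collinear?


Cross product: ((-0.1)-(-26))*(22.7-4.5) - (13.6-4.5)*(25.8-(-26))
= 0

Yes, collinear


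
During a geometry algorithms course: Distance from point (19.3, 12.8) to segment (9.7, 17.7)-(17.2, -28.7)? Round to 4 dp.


Project P onto AB: t = 0.1355 (clamped to [0,1])
Closest point on segment: (10.7163, 11.4125)
Distance: 8.6951

8.6951


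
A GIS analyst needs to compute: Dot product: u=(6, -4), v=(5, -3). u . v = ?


u . v = u_x*v_x + u_y*v_y = 6*5 + (-4)*(-3)
= 30 + 12 = 42

42


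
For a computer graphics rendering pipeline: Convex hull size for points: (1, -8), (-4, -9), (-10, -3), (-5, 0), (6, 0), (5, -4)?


Convex hull vertices (CCW): (-10, -3), (-4, -9), (1, -8), (5, -4), (6, 0), (-5, 0)
Count = 6

6


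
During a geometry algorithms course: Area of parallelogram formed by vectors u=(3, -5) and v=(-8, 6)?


|u x v| = |3*6 - (-5)*(-8)|
= |18 - 40| = 22

22


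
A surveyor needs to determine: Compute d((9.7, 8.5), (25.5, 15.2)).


dx=15.8, dy=6.7
d^2 = 15.8^2 + 6.7^2 = 294.53
d = sqrt(294.53) = 17.1619

17.1619


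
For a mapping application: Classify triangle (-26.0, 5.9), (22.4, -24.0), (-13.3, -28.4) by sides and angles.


Side lengths squared: AB^2=3236.57, BC^2=1293.85, CA^2=1337.78
Sorted: [1293.85, 1337.78, 3236.57]
By sides: Scalene, By angles: Obtuse

Scalene, Obtuse


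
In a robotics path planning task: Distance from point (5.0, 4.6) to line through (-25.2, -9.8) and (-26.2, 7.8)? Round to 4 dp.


|cross product| = 545.92
|line direction| = sqrt(310.76) = 17.6284
Distance = 545.92/sqrt(310.76) = 30.9682

30.9682


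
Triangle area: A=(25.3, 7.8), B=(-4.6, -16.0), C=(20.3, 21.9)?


Area = |x_A(y_B-y_C) + x_B(y_C-y_A) + x_C(y_A-y_B)|/2
= |(-958.87) + (-64.86) + 483.14|/2
= 540.59/2 = 270.295

270.295


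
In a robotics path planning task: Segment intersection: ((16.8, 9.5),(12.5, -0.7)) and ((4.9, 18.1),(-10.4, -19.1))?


Cross products: d1=574.26, d2=570.36, d3=-158.36, d4=-154.46
d1*d2 < 0 and d3*d4 < 0? no

No, they don't intersect


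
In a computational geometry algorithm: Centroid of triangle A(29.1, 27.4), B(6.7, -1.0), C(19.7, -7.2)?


Centroid = ((x_A+x_B+x_C)/3, (y_A+y_B+y_C)/3)
= ((29.1+6.7+19.7)/3, (27.4+(-1)+(-7.2))/3)
= (18.5, 6.4)

(18.5, 6.4)


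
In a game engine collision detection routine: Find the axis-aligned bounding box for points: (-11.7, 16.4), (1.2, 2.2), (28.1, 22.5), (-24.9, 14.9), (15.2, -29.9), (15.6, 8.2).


x range: [-24.9, 28.1]
y range: [-29.9, 22.5]
Bounding box: (-24.9,-29.9) to (28.1,22.5)

(-24.9,-29.9) to (28.1,22.5)


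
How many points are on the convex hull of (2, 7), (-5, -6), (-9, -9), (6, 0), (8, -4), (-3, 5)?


Convex hull vertices (CCW): (-9, -9), (8, -4), (6, 0), (2, 7), (-3, 5)
Count = 5

5


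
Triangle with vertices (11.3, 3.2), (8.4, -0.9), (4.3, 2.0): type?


Side lengths squared: AB^2=25.22, BC^2=25.22, CA^2=50.44
Sorted: [25.22, 25.22, 50.44]
By sides: Isosceles, By angles: Right

Isosceles, Right


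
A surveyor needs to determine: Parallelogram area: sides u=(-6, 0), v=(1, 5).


|u x v| = |(-6)*5 - 0*1|
= |(-30) - 0| = 30

30


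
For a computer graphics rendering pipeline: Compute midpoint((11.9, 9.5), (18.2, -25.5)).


M = ((11.9+18.2)/2, (9.5+(-25.5))/2)
= (15.05, -8)

(15.05, -8)


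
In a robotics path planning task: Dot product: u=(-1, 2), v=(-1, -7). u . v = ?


u . v = u_x*v_x + u_y*v_y = (-1)*(-1) + 2*(-7)
= 1 + (-14) = -13

-13


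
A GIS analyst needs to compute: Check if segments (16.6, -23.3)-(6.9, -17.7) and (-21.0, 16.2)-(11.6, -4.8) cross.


Cross products: d1=-498.1, d2=-519.24, d3=-172.59, d4=-151.45
d1*d2 < 0 and d3*d4 < 0? no

No, they don't intersect


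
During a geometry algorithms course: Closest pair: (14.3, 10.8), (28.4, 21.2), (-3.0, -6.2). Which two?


d(P0,P1) = 17.5206, d(P0,P2) = 24.2547, d(P1,P2) = 41.674
Closest: P0 and P1

Closest pair: (14.3, 10.8) and (28.4, 21.2), distance = 17.5206


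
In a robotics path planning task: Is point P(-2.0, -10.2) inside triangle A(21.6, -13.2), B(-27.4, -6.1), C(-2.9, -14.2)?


Cross products: AB x AP = 20.56, BC x BP = 105.29, CA x CP = 97.1
All same sign? yes

Yes, inside


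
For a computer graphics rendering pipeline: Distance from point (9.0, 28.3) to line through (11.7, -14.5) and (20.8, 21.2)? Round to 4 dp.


|cross product| = 485.87
|line direction| = sqrt(1357.3) = 36.8416
Distance = 485.87/sqrt(1357.3) = 13.1881

13.1881


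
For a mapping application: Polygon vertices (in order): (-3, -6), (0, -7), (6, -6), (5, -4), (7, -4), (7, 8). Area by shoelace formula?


Shoelace sum: ((-3)*(-7) - 0*(-6)) + (0*(-6) - 6*(-7)) + (6*(-4) - 5*(-6)) + (5*(-4) - 7*(-4)) + (7*8 - 7*(-4)) + (7*(-6) - (-3)*8)
= 143
Area = |143|/2 = 71.5

71.5


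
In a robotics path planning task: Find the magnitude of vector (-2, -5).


|u| = sqrt((-2)^2 + (-5)^2) = sqrt(29) = 5.3852

5.3852


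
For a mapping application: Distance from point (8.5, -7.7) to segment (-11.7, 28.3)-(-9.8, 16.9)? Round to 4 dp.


Project P onto AB: t = 1 (clamped to [0,1])
Closest point on segment: (-9.8, 16.9)
Distance: 30.6602

30.6602


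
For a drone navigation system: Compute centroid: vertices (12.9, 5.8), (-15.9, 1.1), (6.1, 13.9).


Centroid = ((x_A+x_B+x_C)/3, (y_A+y_B+y_C)/3)
= ((12.9+(-15.9)+6.1)/3, (5.8+1.1+13.9)/3)
= (1.0333, 6.9333)

(1.0333, 6.9333)


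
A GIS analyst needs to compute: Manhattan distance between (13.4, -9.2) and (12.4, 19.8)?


|13.4-12.4| + |(-9.2)-19.8| = 1 + 29 = 30

30


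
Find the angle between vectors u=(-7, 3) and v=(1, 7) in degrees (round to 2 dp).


u.v = 14, |u| = sqrt(58) = 7.6158, |v| = sqrt(50) = 7.0711
cos(theta) = u.v/(|u||v|) = 14/sqrt(2900) = 0.259973
theta = acos(0.259973) = 74.93 degrees

74.93 degrees


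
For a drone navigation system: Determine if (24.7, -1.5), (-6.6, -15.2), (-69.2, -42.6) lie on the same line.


Cross product: ((-6.6)-24.7)*((-42.6)-(-1.5)) - ((-15.2)-(-1.5))*((-69.2)-24.7)
= 0

Yes, collinear


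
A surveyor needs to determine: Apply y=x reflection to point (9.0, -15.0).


Reflection over y=x: (x,y) -> (y,x)
(9, -15) -> (-15, 9)

(-15, 9)


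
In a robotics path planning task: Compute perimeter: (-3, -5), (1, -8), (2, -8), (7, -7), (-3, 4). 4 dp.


Sides: (-3, -5)->(1, -8): sqrt(25) = 5, (1, -8)->(2, -8): sqrt(1) = 1, (2, -8)->(7, -7): sqrt(26) = 5.09902, (7, -7)->(-3, 4): sqrt(221) = 14.866069, (-3, 4)->(-3, -5): sqrt(81) = 9
Sum = 34.965089
Perimeter = 34.9651

34.9651


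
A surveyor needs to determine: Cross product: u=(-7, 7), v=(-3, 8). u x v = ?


u x v = u_x*v_y - u_y*v_x = (-7)*8 - 7*(-3)
= (-56) - (-21) = -35

-35


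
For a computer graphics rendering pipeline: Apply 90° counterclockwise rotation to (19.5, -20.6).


90° CCW: (x,y) -> (-y, x)
(19.5,-20.6) -> (20.6, 19.5)

(20.6, 19.5)


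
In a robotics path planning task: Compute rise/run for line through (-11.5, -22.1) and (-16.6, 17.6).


slope = (y2-y1)/(x2-x1) = (17.6-(-22.1))/((-16.6)-(-11.5)) = 39.7/(-5.1) = -7.7843

-7.7843


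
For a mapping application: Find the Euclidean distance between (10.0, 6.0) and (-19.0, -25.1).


dx=-29, dy=-31.1
d^2 = (-29)^2 + (-31.1)^2 = 1808.21
d = sqrt(1808.21) = 42.5231

42.5231


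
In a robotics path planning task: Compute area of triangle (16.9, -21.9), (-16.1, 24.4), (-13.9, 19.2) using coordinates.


Area = |x_A(y_B-y_C) + x_B(y_C-y_A) + x_C(y_A-y_B)|/2
= |87.88 + (-661.71) + 643.57|/2
= 69.74/2 = 34.87

34.87


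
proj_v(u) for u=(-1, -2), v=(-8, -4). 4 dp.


u.v = 16, |v| = sqrt(80) = 8.9443
Scalar projection = u.v / |v| = 16 / sqrt(80) = 1.7889

1.7889


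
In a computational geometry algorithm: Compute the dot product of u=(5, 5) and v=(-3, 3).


u . v = u_x*v_x + u_y*v_y = 5*(-3) + 5*3
= (-15) + 15 = 0

0


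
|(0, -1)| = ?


|u| = sqrt(0^2 + (-1)^2) = sqrt(1) = 1

1


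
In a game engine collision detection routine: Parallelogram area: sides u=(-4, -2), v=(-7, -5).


|u x v| = |(-4)*(-5) - (-2)*(-7)|
= |20 - 14| = 6

6


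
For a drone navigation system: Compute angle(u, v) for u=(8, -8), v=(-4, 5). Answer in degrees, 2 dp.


u.v = -72, |u| = sqrt(128) = 11.3137, |v| = sqrt(41) = 6.4031
cos(theta) = u.v/(|u||v|) = -72/sqrt(5248) = -0.993884
theta = acos(-0.993884) = 173.66 degrees

173.66 degrees


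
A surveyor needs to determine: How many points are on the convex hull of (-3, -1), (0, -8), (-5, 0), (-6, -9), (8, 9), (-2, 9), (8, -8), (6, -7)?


Convex hull vertices (CCW): (-6, -9), (8, -8), (8, 9), (-2, 9), (-5, 0)
Count = 5

5


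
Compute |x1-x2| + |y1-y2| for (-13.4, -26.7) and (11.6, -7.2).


|(-13.4)-11.6| + |(-26.7)-(-7.2)| = 25 + 19.5 = 44.5

44.5


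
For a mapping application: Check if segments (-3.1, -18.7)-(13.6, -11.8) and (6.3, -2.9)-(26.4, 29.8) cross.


Cross products: d1=-10.2, d2=-417.6, d3=199, d4=606.4
d1*d2 < 0 and d3*d4 < 0? no

No, they don't intersect


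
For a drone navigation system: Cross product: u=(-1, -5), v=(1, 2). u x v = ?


u x v = u_x*v_y - u_y*v_x = (-1)*2 - (-5)*1
= (-2) - (-5) = 3

3


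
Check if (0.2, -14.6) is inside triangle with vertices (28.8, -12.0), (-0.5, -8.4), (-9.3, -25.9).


Cross products: AB x AP = 179.14, BC x BP = 66.81, CA x CP = 298.48
All same sign? yes

Yes, inside


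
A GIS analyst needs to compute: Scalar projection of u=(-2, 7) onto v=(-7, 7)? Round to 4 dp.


u.v = 63, |v| = sqrt(98) = 9.8995
Scalar projection = u.v / |v| = 63 / sqrt(98) = 6.364

6.364


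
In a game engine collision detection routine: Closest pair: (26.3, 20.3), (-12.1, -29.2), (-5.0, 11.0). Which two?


d(P0,P1) = 62.6483, d(P0,P2) = 32.6524, d(P1,P2) = 40.8222
Closest: P0 and P2

Closest pair: (26.3, 20.3) and (-5.0, 11.0), distance = 32.6524


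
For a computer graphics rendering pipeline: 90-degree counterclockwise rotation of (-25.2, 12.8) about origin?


90° CCW: (x,y) -> (-y, x)
(-25.2,12.8) -> (-12.8, -25.2)

(-12.8, -25.2)


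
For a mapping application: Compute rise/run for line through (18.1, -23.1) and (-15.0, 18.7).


slope = (y2-y1)/(x2-x1) = (18.7-(-23.1))/((-15)-18.1) = 41.8/(-33.1) = -1.2628

-1.2628


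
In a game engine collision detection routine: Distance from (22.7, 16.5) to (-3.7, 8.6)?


dx=-26.4, dy=-7.9
d^2 = (-26.4)^2 + (-7.9)^2 = 759.37
d = sqrt(759.37) = 27.5567

27.5567


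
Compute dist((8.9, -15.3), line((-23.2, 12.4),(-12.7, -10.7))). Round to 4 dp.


|cross product| = 450.66
|line direction| = sqrt(643.86) = 25.3744
Distance = 450.66/sqrt(643.86) = 17.7604

17.7604


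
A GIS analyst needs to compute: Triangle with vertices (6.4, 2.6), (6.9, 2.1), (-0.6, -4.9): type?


Side lengths squared: AB^2=0.5, BC^2=105.25, CA^2=105.25
Sorted: [0.5, 105.25, 105.25]
By sides: Isosceles, By angles: Acute

Isosceles, Acute
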